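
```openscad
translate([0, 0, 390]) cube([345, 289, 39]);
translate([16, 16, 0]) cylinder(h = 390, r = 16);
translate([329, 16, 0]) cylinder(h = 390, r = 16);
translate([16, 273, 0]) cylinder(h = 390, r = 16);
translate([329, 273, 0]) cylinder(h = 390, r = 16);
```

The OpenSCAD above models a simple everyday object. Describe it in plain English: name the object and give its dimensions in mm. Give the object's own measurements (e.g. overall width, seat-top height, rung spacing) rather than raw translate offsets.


A simple wooden stool: a rectangular seat 345 mm (x) by 289 mm (y), 39 mm thick, top face at z = 429 mm, on four round legs, each 32 mm in diameter. The legs rest on z = 0, each leg's axis is inset half a diameter from the nearest pair of seat edges (so the leg's bounding box is flush with the corner).


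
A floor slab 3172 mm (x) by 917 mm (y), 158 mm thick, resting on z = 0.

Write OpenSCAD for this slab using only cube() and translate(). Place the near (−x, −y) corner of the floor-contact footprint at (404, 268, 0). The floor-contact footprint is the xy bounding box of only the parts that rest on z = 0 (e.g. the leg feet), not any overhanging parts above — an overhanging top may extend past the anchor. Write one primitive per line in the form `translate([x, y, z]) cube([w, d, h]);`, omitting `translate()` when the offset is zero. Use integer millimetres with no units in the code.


translate([404, 268, 0]) cube([3172, 917, 158]);


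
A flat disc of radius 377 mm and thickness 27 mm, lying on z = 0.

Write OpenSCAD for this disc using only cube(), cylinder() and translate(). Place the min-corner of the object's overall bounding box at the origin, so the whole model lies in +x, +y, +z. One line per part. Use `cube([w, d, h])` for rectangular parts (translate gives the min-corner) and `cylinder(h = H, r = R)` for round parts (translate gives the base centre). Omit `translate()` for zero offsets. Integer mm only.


translate([377, 377, 0]) cylinder(h = 27, r = 377);


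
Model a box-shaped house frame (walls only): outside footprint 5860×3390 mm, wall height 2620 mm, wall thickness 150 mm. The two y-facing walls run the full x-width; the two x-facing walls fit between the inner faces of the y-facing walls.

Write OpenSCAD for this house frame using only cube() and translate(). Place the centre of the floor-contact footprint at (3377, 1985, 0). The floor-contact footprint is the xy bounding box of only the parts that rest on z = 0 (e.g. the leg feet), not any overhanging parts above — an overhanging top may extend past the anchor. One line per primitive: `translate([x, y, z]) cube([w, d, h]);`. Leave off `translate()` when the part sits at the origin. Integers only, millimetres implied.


translate([447, 290, 0]) cube([5860, 150, 2620]);
translate([447, 3530, 0]) cube([5860, 150, 2620]);
translate([447, 440, 0]) cube([150, 3090, 2620]);
translate([6157, 440, 0]) cube([150, 3090, 2620]);


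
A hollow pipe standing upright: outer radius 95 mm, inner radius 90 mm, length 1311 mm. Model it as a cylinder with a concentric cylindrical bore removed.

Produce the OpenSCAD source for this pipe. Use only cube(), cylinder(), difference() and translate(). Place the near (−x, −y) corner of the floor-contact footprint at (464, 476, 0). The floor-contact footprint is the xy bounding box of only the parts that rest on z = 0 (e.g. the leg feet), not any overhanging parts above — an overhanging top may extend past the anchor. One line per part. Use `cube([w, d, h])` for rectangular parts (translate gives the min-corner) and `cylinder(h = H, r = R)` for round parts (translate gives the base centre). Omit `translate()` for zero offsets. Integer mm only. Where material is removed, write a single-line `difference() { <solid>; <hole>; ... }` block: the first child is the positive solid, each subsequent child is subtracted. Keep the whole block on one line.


difference() { translate([559, 571, 0]) cylinder(h = 1311, r = 95); translate([559, 571, 0]) cylinder(h = 1311, r = 90); }


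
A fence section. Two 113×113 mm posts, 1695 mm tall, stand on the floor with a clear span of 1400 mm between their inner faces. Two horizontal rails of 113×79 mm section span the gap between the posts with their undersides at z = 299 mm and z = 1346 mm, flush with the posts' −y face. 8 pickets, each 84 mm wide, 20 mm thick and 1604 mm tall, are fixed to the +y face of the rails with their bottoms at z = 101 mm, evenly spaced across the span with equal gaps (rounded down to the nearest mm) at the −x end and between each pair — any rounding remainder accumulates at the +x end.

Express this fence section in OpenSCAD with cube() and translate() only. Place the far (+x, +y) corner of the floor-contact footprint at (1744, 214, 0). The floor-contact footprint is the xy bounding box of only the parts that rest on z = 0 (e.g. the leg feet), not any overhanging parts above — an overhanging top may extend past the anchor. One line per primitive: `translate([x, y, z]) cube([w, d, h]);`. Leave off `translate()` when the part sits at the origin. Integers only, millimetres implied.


translate([118, 101, 0]) cube([113, 113, 1695]);
translate([1631, 101, 0]) cube([113, 113, 1695]);
translate([231, 101, 299]) cube([1400, 113, 79]);
translate([231, 101, 1346]) cube([1400, 113, 79]);
translate([311, 214, 101]) cube([84, 20, 1604]);
translate([475, 214, 101]) cube([84, 20, 1604]);
translate([639, 214, 101]) cube([84, 20, 1604]);
translate([803, 214, 101]) cube([84, 20, 1604]);
translate([967, 214, 101]) cube([84, 20, 1604]);
translate([1131, 214, 101]) cube([84, 20, 1604]);
translate([1295, 214, 101]) cube([84, 20, 1604]);
translate([1459, 214, 101]) cube([84, 20, 1604]);


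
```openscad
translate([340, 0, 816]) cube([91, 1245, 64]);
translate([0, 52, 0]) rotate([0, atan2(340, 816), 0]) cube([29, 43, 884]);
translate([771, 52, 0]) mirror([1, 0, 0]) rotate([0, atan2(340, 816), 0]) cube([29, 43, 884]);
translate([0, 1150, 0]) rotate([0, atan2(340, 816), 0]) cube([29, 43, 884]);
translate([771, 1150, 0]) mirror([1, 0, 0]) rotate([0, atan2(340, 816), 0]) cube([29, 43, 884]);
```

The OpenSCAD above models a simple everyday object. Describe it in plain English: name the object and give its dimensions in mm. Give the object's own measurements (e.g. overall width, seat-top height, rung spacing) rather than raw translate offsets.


A sawhorse. A 91×1245×64 mm beam (x, y, z) sits on two A-frame leg pairs. Each pair is two raked legs of 29×43 mm section (43 mm along y) splaying symmetrically in x. Each leg rises 816 mm vertically over 340 mm of horizontal reach and is 884 mm long along its own axis. Every leg's outer bottom edge rests on the floor and its outer top edge meets a bottom edge of the beam — the left legs (tilting toward +x) meet the beam's −x bottom edge, the right legs (their mirror images, tilting toward −x) meet its +x bottom edge — so the leg tops tuck under the beam, the beam's underside is 816 mm above the floor, and the feet are 771 mm apart outside-to-outside with the beam centred between them. The two leg pairs are set in 52 mm from either end of the beam.


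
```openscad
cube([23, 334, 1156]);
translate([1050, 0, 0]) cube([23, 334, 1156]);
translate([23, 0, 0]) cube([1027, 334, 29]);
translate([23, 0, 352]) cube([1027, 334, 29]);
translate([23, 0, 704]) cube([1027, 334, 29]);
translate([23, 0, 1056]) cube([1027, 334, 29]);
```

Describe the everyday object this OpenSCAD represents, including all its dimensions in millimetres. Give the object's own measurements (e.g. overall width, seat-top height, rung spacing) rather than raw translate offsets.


An open bookshelf. Two side panels, each 23 mm thick, 334 mm deep and 1156 mm tall, stand 1073 mm apart (outside-to-outside). Between them sit 4 shelves, each 29 mm thick and 334 mm deep, spanning the full gap between the sides. The bottom shelf rests on the floor (its underside at z = 0) and the clear gap between one shelf's top and the next shelf's underside is 323 mm.


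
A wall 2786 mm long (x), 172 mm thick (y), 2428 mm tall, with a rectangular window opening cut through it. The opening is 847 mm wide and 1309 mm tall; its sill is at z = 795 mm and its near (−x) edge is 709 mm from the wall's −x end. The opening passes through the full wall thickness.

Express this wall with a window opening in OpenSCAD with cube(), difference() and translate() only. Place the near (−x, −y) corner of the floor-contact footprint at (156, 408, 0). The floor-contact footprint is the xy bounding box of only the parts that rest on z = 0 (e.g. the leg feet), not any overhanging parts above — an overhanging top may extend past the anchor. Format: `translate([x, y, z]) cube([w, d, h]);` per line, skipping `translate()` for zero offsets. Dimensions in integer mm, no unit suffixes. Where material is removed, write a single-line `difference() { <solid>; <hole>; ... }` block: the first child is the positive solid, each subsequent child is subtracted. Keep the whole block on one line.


difference() { translate([156, 408, 0]) cube([2786, 172, 2428]); translate([865, 408, 795]) cube([847, 172, 1309]); }


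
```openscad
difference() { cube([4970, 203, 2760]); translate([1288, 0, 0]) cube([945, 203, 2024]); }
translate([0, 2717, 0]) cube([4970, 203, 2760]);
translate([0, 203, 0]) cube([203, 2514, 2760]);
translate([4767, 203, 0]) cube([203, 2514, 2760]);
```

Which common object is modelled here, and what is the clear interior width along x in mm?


A single room. The interior width is 4564 mm.

Four walls enclosing a rectangle with a door in the front wall — a room. Outside width 4970 minus two 203 mm walls gives 4564 mm.


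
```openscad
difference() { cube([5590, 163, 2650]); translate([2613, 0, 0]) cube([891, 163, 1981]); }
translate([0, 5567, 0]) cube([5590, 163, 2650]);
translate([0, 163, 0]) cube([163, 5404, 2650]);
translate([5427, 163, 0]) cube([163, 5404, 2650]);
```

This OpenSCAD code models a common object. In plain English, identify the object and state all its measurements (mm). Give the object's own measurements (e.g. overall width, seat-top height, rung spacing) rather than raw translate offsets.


A single room: four walls, each 2650 mm tall and 163 mm thick, enclosing an outside footprint 5590×5730 mm (x × y), no floor or roof. The front and back walls (−y and +y sides) run the full x-width; the side walls fit between their inner faces. A door opening 891 mm wide and 1981 mm tall is cut through the front wall from the floor up, its −x edge 2613 mm from the wall's −x end.


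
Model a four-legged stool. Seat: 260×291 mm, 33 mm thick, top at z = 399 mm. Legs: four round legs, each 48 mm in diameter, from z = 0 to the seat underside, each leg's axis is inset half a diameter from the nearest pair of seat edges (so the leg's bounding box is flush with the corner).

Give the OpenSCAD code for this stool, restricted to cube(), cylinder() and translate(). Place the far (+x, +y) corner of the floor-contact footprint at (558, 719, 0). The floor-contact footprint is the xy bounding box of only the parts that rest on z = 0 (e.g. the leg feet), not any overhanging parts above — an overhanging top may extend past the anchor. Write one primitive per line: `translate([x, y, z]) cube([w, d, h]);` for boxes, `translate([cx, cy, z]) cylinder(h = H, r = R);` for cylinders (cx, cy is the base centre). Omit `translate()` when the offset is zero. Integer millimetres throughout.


translate([298, 428, 366]) cube([260, 291, 33]);
translate([322, 452, 0]) cylinder(h = 366, r = 24);
translate([534, 452, 0]) cylinder(h = 366, r = 24);
translate([322, 695, 0]) cylinder(h = 366, r = 24);
translate([534, 695, 0]) cylinder(h = 366, r = 24);


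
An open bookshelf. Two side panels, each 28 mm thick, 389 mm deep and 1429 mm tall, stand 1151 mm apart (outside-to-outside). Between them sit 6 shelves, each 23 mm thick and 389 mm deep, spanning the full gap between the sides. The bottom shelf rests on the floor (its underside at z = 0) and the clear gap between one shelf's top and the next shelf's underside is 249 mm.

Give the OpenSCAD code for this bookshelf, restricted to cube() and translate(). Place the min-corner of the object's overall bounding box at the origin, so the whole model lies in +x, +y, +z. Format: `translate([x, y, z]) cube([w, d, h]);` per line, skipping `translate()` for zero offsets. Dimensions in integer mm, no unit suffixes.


cube([28, 389, 1429]);
translate([1123, 0, 0]) cube([28, 389, 1429]);
translate([28, 0, 0]) cube([1095, 389, 23]);
translate([28, 0, 272]) cube([1095, 389, 23]);
translate([28, 0, 544]) cube([1095, 389, 23]);
translate([28, 0, 816]) cube([1095, 389, 23]);
translate([28, 0, 1088]) cube([1095, 389, 23]);
translate([28, 0, 1360]) cube([1095, 389, 23]);


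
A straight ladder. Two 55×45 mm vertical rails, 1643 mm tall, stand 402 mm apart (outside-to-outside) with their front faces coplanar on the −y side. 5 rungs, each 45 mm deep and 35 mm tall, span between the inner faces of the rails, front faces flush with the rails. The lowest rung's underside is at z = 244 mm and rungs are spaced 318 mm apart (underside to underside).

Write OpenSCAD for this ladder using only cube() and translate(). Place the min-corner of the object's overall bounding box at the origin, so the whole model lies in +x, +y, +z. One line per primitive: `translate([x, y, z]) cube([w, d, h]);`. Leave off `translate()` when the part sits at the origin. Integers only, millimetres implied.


cube([55, 45, 1643]);
translate([347, 0, 0]) cube([55, 45, 1643]);
translate([55, 0, 244]) cube([292, 45, 35]);
translate([55, 0, 562]) cube([292, 45, 35]);
translate([55, 0, 880]) cube([292, 45, 35]);
translate([55, 0, 1198]) cube([292, 45, 35]);
translate([55, 0, 1516]) cube([292, 45, 35]);


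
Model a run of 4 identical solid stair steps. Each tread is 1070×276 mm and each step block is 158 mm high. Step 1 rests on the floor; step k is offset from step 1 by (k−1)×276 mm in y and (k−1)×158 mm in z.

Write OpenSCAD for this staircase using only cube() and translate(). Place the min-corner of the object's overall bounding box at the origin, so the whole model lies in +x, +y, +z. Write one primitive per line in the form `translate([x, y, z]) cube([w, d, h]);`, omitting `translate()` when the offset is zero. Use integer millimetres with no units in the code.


cube([1070, 276, 158]);
translate([0, 276, 158]) cube([1070, 276, 158]);
translate([0, 552, 316]) cube([1070, 276, 158]);
translate([0, 828, 474]) cube([1070, 276, 158]);


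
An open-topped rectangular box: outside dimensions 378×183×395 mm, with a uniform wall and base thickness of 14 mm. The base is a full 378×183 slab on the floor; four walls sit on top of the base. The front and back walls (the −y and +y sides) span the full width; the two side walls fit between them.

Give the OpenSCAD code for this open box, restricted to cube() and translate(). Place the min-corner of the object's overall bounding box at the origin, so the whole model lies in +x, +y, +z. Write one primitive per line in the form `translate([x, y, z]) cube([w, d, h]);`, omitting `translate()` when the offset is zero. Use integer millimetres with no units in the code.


cube([378, 183, 14]);
translate([0, 0, 14]) cube([378, 14, 381]);
translate([0, 169, 14]) cube([378, 14, 381]);
translate([0, 14, 14]) cube([14, 155, 381]);
translate([364, 14, 14]) cube([14, 155, 381]);


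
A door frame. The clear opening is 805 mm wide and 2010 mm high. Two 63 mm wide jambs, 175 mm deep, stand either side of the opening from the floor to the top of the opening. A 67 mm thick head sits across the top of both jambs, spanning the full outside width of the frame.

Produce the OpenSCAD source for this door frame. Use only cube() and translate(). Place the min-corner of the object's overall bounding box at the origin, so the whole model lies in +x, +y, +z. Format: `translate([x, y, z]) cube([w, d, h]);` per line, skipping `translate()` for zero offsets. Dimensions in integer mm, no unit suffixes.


cube([63, 175, 2010]);
translate([868, 0, 0]) cube([63, 175, 2010]);
translate([0, 0, 2010]) cube([931, 175, 67]);


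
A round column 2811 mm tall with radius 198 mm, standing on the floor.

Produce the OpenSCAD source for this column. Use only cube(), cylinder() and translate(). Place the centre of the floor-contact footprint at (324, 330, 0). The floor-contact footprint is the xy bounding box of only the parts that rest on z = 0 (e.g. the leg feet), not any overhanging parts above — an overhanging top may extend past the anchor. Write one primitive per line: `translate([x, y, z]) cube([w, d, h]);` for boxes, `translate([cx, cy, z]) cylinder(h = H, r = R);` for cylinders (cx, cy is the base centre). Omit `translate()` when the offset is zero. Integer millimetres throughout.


translate([324, 330, 0]) cylinder(h = 2811, r = 198);


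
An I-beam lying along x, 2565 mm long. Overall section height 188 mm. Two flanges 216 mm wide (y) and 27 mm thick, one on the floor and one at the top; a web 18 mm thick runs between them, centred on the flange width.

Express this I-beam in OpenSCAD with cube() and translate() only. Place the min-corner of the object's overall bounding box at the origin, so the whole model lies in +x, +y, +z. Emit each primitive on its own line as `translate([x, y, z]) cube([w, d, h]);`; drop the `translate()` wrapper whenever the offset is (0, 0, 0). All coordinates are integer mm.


cube([2565, 216, 27]);
translate([0, 99, 27]) cube([2565, 18, 134]);
translate([0, 0, 161]) cube([2565, 216, 27]);


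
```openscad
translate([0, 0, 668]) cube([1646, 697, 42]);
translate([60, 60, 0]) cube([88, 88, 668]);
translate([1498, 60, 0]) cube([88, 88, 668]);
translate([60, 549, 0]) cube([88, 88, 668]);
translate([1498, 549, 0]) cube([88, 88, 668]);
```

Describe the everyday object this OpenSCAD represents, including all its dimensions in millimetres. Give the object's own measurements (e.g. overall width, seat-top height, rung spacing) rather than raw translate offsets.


A rectangular dining table. The top is 1646×697×42 mm with its upper surface at z = 710 mm. It stands on four 88×88 mm square legs, each inset 60 mm from the nearest pair of top edges, running from the floor to the underside of the top.


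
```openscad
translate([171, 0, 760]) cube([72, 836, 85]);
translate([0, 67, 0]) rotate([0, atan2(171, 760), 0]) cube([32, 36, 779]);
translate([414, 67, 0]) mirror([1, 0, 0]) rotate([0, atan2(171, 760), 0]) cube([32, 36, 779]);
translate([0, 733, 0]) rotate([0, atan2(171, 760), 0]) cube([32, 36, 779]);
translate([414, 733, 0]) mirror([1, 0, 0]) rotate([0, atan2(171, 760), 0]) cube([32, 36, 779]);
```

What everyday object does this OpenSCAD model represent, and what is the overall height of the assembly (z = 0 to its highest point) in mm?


A sawhorse. The overall height is 845 mm.

A beam across two mirrored pairs of raked legs — a sawhorse. The beam's underside is at z = 760 (matching the legs' vertical rise in atan2(171, 760)) and the beam is 85 mm tall, so its top is at 760 + 85 = 845 mm. The raked legs top out at the beam's underside, so that is the highest point.


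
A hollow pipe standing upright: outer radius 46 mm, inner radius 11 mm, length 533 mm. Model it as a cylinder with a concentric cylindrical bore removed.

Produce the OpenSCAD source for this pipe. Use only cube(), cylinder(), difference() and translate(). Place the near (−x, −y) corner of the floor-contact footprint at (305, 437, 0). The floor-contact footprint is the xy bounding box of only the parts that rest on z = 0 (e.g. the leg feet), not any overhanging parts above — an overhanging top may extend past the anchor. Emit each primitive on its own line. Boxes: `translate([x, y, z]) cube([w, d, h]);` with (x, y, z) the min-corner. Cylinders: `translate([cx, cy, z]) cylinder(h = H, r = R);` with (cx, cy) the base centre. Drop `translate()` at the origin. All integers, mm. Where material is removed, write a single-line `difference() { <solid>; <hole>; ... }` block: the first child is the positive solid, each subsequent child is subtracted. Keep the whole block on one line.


difference() { translate([351, 483, 0]) cylinder(h = 533, r = 46); translate([351, 483, 0]) cylinder(h = 533, r = 11); }


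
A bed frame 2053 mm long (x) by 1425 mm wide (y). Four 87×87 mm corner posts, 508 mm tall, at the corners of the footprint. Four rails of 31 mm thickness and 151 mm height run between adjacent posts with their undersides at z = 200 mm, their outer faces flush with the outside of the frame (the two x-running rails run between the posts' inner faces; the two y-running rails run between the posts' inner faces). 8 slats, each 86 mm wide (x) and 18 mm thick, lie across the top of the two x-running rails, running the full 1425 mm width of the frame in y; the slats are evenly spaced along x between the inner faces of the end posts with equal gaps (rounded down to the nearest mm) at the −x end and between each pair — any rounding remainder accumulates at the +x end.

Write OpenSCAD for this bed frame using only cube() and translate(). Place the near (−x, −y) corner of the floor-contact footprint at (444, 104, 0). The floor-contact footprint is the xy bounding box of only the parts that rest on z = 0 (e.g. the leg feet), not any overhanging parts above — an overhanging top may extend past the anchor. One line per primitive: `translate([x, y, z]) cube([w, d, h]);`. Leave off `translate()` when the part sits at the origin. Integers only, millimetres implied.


// slat z = rail_z + rail_h = 200 + 151 = 351
// slat gap = ⌊(1879 − 8·86) / 9⌋ = 132
translate([444, 104, 0]) cube([87, 87, 508]);
translate([444, 1442, 0]) cube([87, 87, 508]);
translate([2410, 104, 0]) cube([87, 87, 508]);
translate([2410, 1442, 0]) cube([87, 87, 508]);
translate([531, 104, 200]) cube([1879, 31, 151]);
translate([531, 1498, 200]) cube([1879, 31, 151]);
translate([444, 191, 200]) cube([31, 1251, 151]);
translate([2466, 191, 200]) cube([31, 1251, 151]);
translate([663, 104, 351]) cube([86, 1425, 18]);
translate([881, 104, 351]) cube([86, 1425, 18]);
translate([1099, 104, 351]) cube([86, 1425, 18]);
translate([1317, 104, 351]) cube([86, 1425, 18]);
translate([1535, 104, 351]) cube([86, 1425, 18]);
translate([1753, 104, 351]) cube([86, 1425, 18]);
translate([1971, 104, 351]) cube([86, 1425, 18]);
translate([2189, 104, 351]) cube([86, 1425, 18]);


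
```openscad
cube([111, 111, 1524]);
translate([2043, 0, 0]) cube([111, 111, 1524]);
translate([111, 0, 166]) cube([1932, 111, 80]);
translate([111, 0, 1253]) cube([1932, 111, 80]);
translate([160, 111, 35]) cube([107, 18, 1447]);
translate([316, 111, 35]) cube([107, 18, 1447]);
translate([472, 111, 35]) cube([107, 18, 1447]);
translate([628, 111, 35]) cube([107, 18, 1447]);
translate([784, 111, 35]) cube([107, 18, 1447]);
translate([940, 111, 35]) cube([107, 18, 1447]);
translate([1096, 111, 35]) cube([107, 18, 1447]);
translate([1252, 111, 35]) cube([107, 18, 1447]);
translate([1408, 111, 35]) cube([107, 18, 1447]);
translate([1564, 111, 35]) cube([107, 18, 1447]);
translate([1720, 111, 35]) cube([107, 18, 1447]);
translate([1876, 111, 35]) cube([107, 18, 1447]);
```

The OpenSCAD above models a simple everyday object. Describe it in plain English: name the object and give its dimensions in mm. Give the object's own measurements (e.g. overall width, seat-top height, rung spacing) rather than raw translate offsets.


A fence section. Two 111×111 mm posts, 1524 mm tall, stand on the floor with a clear span of 1932 mm between their inner faces. Two horizontal rails of 111×80 mm section span the gap between the posts with their undersides at z = 166 mm and z = 1253 mm, flush with the posts' −y face. 12 pickets, each 107 mm wide, 18 mm thick and 1447 mm tall, are fixed to the +y face of the rails with their bottoms at z = 35 mm, spaced across the span with a 49 mm gap after the −x post and between neighbouring pickets, with 60 mm left before the +x post.


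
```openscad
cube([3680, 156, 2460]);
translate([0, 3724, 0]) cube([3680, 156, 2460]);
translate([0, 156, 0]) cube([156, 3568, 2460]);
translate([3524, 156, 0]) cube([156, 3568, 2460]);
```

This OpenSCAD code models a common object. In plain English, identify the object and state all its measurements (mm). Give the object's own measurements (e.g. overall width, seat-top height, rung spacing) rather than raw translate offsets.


The wall frame of a small rectangular building: four walls, each 2460 mm tall and 156 mm thick, enclosing a footprint 3680 mm (x) by 3880 mm (y) outside-to-outside, with no floor or roof. The front and back walls (the −y and +y sides) span the full width; the two side walls fit between them.


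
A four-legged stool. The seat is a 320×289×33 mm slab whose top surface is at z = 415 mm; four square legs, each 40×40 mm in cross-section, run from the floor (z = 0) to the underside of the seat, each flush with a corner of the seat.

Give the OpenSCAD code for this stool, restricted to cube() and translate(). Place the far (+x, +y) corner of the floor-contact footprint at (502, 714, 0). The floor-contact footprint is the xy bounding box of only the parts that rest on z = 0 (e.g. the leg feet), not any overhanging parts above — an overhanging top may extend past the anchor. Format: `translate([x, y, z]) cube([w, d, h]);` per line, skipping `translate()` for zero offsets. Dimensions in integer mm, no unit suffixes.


translate([182, 425, 382]) cube([320, 289, 33]);
translate([182, 425, 0]) cube([40, 40, 382]);
translate([462, 425, 0]) cube([40, 40, 382]);
translate([182, 674, 0]) cube([40, 40, 382]);
translate([462, 674, 0]) cube([40, 40, 382]);


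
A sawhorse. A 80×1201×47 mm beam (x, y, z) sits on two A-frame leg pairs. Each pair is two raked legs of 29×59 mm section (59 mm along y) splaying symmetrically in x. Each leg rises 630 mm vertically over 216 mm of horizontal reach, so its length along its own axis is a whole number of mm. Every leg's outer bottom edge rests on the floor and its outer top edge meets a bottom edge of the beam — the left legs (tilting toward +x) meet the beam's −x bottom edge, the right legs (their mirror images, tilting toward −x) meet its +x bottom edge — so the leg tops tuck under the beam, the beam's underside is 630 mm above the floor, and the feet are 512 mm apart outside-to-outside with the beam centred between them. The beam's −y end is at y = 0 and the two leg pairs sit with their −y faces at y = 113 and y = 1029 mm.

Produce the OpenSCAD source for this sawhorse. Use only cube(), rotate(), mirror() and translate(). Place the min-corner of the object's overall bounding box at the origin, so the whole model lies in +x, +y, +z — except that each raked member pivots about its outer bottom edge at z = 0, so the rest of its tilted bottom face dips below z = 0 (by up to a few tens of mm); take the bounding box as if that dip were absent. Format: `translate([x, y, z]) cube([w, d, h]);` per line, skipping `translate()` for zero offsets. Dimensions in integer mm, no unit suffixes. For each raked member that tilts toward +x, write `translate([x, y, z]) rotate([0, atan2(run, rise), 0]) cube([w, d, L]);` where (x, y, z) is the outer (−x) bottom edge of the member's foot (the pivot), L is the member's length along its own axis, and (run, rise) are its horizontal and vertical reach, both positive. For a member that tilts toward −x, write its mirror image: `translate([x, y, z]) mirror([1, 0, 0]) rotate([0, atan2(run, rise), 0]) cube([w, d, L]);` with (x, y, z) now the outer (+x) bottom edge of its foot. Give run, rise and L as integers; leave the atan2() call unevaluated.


translate([216, 0, 630]) cube([80, 1201, 47]);
translate([0, 113, 0]) rotate([0, atan2(216, 630), 0]) cube([29, 59, 666]);
translate([512, 113, 0]) mirror([1, 0, 0]) rotate([0, atan2(216, 630), 0]) cube([29, 59, 666]);
translate([0, 1029, 0]) rotate([0, atan2(216, 630), 0]) cube([29, 59, 666]);
translate([512, 1029, 0]) mirror([1, 0, 0]) rotate([0, atan2(216, 630), 0]) cube([29, 59, 666]);


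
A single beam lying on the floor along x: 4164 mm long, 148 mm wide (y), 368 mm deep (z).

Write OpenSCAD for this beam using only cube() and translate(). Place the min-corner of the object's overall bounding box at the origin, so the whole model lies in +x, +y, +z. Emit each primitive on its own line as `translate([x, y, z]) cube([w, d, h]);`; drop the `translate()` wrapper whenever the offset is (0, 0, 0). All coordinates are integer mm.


cube([4164, 148, 368]);


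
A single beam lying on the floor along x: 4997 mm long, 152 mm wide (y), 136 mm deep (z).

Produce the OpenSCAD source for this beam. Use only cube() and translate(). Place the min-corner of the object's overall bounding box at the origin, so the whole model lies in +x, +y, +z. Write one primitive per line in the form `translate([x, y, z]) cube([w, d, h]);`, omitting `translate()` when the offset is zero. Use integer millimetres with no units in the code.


cube([4997, 152, 136]);


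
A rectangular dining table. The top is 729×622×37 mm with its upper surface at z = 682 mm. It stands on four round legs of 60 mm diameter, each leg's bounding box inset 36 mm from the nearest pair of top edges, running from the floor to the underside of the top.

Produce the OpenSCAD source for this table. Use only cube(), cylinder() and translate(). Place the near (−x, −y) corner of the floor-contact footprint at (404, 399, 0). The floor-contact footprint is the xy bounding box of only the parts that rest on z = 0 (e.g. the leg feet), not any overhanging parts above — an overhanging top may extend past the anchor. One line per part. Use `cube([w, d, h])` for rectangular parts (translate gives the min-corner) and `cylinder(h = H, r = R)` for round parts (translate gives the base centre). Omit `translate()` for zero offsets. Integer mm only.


translate([368, 363, 645]) cube([729, 622, 37]);
translate([434, 429, 0]) cylinder(h = 645, r = 30);
translate([1031, 429, 0]) cylinder(h = 645, r = 30);
translate([434, 919, 0]) cylinder(h = 645, r = 30);
translate([1031, 919, 0]) cylinder(h = 645, r = 30);


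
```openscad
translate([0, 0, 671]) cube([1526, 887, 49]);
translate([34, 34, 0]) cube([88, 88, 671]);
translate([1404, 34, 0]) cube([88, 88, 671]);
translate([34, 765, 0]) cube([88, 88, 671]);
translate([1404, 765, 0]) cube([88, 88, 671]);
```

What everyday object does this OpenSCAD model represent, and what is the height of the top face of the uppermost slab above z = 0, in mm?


A table. The table height is 720 mm.

A 1526×887×49 slab sits at z = 671 on four 88 mm square posts — a table. The top surface is at 671 + 49 = 720 mm.


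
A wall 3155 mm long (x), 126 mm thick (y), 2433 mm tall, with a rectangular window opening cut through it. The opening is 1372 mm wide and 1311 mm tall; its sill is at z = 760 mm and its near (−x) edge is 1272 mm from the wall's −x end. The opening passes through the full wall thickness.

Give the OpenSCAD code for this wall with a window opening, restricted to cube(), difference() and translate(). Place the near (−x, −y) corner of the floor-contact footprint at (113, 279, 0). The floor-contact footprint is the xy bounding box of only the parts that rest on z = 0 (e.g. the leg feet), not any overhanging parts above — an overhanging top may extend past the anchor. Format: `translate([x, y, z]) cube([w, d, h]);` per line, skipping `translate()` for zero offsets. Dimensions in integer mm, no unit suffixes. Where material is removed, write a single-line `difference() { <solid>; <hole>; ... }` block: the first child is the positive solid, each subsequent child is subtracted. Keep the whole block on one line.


difference() { translate([113, 279, 0]) cube([3155, 126, 2433]); translate([1385, 279, 760]) cube([1372, 126, 1311]); }


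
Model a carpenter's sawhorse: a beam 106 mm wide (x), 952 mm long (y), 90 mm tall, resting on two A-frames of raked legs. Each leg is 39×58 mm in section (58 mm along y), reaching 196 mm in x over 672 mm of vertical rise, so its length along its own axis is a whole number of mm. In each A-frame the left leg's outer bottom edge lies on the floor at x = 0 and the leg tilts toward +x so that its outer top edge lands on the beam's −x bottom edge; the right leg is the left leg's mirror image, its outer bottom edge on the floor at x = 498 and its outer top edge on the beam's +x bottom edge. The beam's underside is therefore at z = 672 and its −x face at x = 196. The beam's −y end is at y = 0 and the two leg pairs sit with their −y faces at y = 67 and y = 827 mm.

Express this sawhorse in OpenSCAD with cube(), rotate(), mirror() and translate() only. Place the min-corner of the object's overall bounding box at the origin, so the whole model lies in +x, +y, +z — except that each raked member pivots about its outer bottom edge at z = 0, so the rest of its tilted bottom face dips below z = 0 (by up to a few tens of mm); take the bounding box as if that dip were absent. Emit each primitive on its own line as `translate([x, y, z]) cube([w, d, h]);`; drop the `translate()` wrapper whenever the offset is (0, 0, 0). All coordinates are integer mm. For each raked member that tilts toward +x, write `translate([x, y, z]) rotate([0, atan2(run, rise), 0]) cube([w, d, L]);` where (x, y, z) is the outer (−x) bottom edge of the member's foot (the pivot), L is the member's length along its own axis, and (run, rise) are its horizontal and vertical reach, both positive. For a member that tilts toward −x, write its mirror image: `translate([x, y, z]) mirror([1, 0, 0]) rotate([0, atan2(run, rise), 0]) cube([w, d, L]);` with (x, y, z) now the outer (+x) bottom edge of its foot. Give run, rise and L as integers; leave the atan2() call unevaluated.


// leg length = √(196² + 672²) = 700
// right-leg outer foot x = 2·196 + 106 = 498
// beam min-corner = (196, 0, 672)
translate([196, 0, 672]) cube([106, 952, 90]);
translate([0, 67, 0]) rotate([0, atan2(196, 672), 0]) cube([39, 58, 700]);
translate([498, 67, 0]) mirror([1, 0, 0]) rotate([0, atan2(196, 672), 0]) cube([39, 58, 700]);
translate([0, 827, 0]) rotate([0, atan2(196, 672), 0]) cube([39, 58, 700]);
translate([498, 827, 0]) mirror([1, 0, 0]) rotate([0, atan2(196, 672), 0]) cube([39, 58, 700]);


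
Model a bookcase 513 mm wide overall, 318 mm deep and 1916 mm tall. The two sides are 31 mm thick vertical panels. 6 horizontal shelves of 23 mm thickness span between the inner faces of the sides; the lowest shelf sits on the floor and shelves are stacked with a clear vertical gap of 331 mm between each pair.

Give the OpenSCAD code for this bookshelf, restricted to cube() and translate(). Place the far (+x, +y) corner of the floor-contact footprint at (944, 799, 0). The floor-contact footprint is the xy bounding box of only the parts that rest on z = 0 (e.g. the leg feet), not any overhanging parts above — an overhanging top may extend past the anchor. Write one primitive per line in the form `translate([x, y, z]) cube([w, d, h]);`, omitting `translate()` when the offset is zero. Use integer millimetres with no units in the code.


translate([431, 481, 0]) cube([31, 318, 1916]);
translate([913, 481, 0]) cube([31, 318, 1916]);
translate([462, 481, 0]) cube([451, 318, 23]);
translate([462, 481, 354]) cube([451, 318, 23]);
translate([462, 481, 708]) cube([451, 318, 23]);
translate([462, 481, 1062]) cube([451, 318, 23]);
translate([462, 481, 1416]) cube([451, 318, 23]);
translate([462, 481, 1770]) cube([451, 318, 23]);


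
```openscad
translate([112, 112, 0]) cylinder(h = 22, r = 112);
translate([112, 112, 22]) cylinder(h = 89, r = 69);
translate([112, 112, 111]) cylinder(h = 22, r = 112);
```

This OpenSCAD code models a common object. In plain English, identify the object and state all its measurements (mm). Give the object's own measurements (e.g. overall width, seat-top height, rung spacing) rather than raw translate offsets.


A spool: two coaxial disc flanges of radius 112 mm and thickness 22 mm, joined by a core cylinder of radius 69 mm and height 89 mm. The lower flange rests on z = 0 and the three cylinders share a vertical axis.


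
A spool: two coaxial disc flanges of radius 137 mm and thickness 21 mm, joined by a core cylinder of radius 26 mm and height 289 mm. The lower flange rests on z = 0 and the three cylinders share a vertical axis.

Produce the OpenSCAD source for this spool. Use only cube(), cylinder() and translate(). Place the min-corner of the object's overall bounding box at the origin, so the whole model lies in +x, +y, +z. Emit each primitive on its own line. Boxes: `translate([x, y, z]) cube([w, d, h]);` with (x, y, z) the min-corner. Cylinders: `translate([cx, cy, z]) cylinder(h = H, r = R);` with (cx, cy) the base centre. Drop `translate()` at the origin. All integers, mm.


translate([137, 137, 0]) cylinder(h = 21, r = 137);
translate([137, 137, 21]) cylinder(h = 289, r = 26);
translate([137, 137, 310]) cylinder(h = 21, r = 137);


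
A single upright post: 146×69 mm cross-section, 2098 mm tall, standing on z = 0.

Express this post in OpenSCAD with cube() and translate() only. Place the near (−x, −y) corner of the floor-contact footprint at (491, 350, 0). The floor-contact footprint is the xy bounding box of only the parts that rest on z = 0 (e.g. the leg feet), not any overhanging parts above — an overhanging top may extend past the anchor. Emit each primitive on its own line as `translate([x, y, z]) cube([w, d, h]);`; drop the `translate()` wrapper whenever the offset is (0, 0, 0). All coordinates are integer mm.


translate([491, 350, 0]) cube([146, 69, 2098]);


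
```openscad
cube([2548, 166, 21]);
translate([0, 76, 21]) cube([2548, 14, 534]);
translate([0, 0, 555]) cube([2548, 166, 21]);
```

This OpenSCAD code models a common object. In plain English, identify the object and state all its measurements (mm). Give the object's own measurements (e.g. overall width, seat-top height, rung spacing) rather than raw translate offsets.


An I-beam lying along x, 2548 mm long. Overall section height 576 mm. Two flanges 166 mm wide (y) and 21 mm thick, one on the floor and one at the top; a web 14 mm thick runs between them, centred on the flange width.


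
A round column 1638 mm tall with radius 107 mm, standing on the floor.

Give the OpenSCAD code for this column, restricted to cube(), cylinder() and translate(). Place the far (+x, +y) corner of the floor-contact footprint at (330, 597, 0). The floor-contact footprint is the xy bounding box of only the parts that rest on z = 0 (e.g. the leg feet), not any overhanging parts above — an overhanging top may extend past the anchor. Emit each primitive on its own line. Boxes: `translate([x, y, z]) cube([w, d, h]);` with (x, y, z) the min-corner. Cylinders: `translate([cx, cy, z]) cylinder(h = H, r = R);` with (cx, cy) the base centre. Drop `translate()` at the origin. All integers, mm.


translate([223, 490, 0]) cylinder(h = 1638, r = 107);


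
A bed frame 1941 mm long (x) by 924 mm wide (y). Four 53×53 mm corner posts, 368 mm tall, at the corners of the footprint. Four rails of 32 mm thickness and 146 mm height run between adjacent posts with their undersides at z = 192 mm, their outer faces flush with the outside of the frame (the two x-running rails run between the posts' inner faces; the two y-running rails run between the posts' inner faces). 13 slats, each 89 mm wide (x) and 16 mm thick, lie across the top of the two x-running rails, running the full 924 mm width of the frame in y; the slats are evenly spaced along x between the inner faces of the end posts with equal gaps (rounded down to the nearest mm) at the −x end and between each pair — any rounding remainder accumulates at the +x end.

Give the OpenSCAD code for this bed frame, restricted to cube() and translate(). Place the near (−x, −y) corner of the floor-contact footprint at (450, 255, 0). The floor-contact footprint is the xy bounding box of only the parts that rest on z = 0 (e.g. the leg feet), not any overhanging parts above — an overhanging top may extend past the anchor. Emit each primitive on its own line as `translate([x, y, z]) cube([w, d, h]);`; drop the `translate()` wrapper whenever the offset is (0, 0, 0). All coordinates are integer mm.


translate([450, 255, 0]) cube([53, 53, 368]);
translate([450, 1126, 0]) cube([53, 53, 368]);
translate([2338, 255, 0]) cube([53, 53, 368]);
translate([2338, 1126, 0]) cube([53, 53, 368]);
translate([503, 255, 192]) cube([1835, 32, 146]);
translate([503, 1147, 192]) cube([1835, 32, 146]);
translate([450, 308, 192]) cube([32, 818, 146]);
translate([2359, 308, 192]) cube([32, 818, 146]);
translate([551, 255, 338]) cube([89, 924, 16]);
translate([688, 255, 338]) cube([89, 924, 16]);
translate([825, 255, 338]) cube([89, 924, 16]);
translate([962, 255, 338]) cube([89, 924, 16]);
translate([1099, 255, 338]) cube([89, 924, 16]);
translate([1236, 255, 338]) cube([89, 924, 16]);
translate([1373, 255, 338]) cube([89, 924, 16]);
translate([1510, 255, 338]) cube([89, 924, 16]);
translate([1647, 255, 338]) cube([89, 924, 16]);
translate([1784, 255, 338]) cube([89, 924, 16]);
translate([1921, 255, 338]) cube([89, 924, 16]);
translate([2058, 255, 338]) cube([89, 924, 16]);
translate([2195, 255, 338]) cube([89, 924, 16]);
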